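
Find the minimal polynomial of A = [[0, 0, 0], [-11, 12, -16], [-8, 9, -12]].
m_A(x) = x^3

The characteristic polynomial factors as x^3. The minimal polynomial is ∏(x - λ)^{k_λ} where k_λ is the size of the largest Jordan block at λ.

For λ = 0: rank(A) = 2, and the largest Jordan block has size 3 (the smallest k with rank(A^k) = rank(A^(k+1))).

So m_A(x) = x^3.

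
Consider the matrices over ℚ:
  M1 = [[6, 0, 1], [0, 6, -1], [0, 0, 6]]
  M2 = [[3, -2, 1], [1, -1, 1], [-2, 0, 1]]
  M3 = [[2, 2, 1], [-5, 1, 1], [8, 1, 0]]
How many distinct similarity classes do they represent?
Characteristic polynomials: χ_{M1} = (x - 6)^3, χ_{M2} = (x - 1)^3, χ_{M3} = (x - 1)^3.

{M1}: invariant factors x - 6, (x - 6)^2.

{M2, M3}: invariant factors (x - 1)^3.

Matrices are similar if and only if their invariant-factor lists agree; the partition into similarity classes is {M1}, {M2, M3}.

2 classes: {M1}, {M2, M3}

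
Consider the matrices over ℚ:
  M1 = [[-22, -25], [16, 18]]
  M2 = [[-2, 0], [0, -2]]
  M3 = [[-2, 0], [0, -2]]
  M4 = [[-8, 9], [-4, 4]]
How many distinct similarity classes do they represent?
2 classes: {M1, M4}, {M2, M3}

Characteristic polynomials: χ_{M1} = (x + 2)^2, χ_{M2} = (x + 2)^2, χ_{M3} = (x + 2)^2, χ_{M4} = (x + 2)^2.

{M1, M4}: invariant factors (x + 2)^2.

{M2, M3}: invariant factors x + 2, x + 2.

Matrices are similar if and only if their invariant-factor lists agree; the partition into similarity classes is {M1, M4}, {M2, M3}.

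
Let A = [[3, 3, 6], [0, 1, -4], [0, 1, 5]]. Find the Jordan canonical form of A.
J = [[3, 1, 0], [0, 3, 0], [0, 0, 3]]

The characteristic polynomial is det(xI - A) = (x - 3)^3, so the eigenvalues are 3 (algebraic multiplicity 3).

For λ = 3: rank(A - 3I) = 1, rank((A - 3I)^2) = 0. The eigenspace has dimension 3 - 1 = 2, so there are 2 Jordan blocks; the rank sequence gives block sizes [2, 1].

Assembling the blocks gives the Jordan form J above.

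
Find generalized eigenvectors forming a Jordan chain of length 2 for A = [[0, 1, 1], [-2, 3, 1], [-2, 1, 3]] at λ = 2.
We seek v_1 ∈ ker((A - 2I)^2) \ ker(A - 2I), then set v_{i+1} = (A - 2I) v_i.

One such chain is v_1 = [[0, 0, 1]]^T, v_2 = [[1, 1, 1]]^T. Check: (A - 2I) v_2 = [[0, 0, 0]]^T = 0.

v_1 = [[0, 0, 1]]^T, v_2 = [[1, 1, 1]]^T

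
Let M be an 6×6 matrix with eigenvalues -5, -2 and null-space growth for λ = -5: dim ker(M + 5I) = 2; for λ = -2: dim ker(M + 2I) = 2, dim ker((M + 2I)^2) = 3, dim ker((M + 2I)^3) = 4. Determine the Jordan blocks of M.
Jordan blocks: (-5, 1), (-5, 1), (-2, 3), (-2, 1)

λ = -5: successive nullity increments [2] count blocks of size ≥ k; block sizes are [1, 1].
λ = -2: successive nullity increments [2, 1, 1] count blocks of size ≥ k; block sizes are [3, 1].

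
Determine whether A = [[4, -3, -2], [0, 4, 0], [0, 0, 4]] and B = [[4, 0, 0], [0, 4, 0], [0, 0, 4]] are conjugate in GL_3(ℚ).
Both have characteristic polynomial (x - 4)^3, but the minimal polynomial of A is (x - 4)^2 while the minimal polynomial of B is x - 4. The minimal polynomial is a similarity invariant, so A and B are not similar.

No.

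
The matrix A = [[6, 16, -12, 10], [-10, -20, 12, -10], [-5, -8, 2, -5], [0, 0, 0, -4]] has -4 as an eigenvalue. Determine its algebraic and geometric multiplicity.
algebraic multiplicity 4, geometric multiplicity 3

The characteristic polynomial is (x + 4)^4, so the factor x + 4 appears with exponent 4: the algebraic multiplicity is 4.

rank(A + 4I) = 1, so the eigenspace has dimension 4 - 1 = 3: the geometric multiplicity is 3.

Since 3 < 4, A is not diagonalizable.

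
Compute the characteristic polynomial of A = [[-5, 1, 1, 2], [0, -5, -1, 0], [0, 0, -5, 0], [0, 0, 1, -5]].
χ_A(x) = (x + 5)^4

xI - A = [[x + 5, -1, -1, -2], [0, x + 5, 1, 0], [0, 0, x + 5, 0], [0, 0, -1, x + 5]].

Expanding det(xI - A) along the first row:
det(xI - A) = + (x + 5)·det([[x + 5, 1, 0], [0, x + 5, 0], [0, -1, x + 5]]) - (-1)·det([[0, 1, 0], [0, x + 5, 0], [0, -1, x + 5]]) + (-1)·det([[0, x + 5, 0], [0, 0, 0], [0, 0, x + 5]]) - (-2)·det([[0, x + 5, 1], [0, 0, x + 5], [0, 0, -1]]).

Evaluating gives χ_A(x) = x^4 + 20x^3 + 150x^2 + 500x + 625 = (x + 5)^4.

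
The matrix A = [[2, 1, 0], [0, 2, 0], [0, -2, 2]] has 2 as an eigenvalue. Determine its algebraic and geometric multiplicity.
The characteristic polynomial is (x - 2)^3, so the factor x - 2 appears with exponent 3: the algebraic multiplicity is 3.

rank(A - 2I) = 1, so the eigenspace has dimension 3 - 1 = 2: the geometric multiplicity is 2.

Since 2 < 3, A is not diagonalizable.

algebraic multiplicity 3, geometric multiplicity 2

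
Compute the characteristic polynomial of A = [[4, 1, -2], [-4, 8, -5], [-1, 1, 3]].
χ_A(x) = (x - 5)^3

xI - A = [[x - 4, -1, 2], [4, x - 8, 5], [1, -1, x - 3]].

Expanding det(xI - A) along the first row:
det(xI - A) = + (x - 4)·det([[x - 8, 5], [-1, x - 3]]) - (-1)·det([[4, 5], [1, x - 3]]) + (2)·det([[4, x - 8], [1, -1]]).

Evaluating gives χ_A(x) = x^3 - 15x^2 + 75x - 125 = (x - 5)^3.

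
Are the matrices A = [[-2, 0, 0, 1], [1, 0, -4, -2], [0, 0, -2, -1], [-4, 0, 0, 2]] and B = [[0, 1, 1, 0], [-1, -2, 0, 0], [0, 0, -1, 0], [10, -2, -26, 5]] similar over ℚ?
trace(A) = -2 but trace(B) = 2. The trace is a similarity invariant, so A and B are not similar.

No.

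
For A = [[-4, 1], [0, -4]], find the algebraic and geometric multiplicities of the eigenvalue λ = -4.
The characteristic polynomial is (x + 4)^2, so the factor x + 4 appears with exponent 2: the algebraic multiplicity is 2.

rank(A + 4I) = 1, so the eigenspace has dimension 2 - 1 = 1: the geometric multiplicity is 1.

Since 1 < 2, A is not diagonalizable.

algebraic multiplicity 2, geometric multiplicity 1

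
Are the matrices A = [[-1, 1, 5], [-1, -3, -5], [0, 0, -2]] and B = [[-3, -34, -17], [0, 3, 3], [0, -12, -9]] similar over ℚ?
trace(A) = -6 but trace(B) = -9. The trace is a similarity invariant, so A and B are not similar.

No.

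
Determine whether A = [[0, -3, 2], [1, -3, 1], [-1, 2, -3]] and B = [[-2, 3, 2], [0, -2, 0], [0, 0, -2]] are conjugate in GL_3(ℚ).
No.

Both have characteristic polynomial (x + 2)^3, but the minimal polynomial of A is (x + 2)^3 while the minimal polynomial of B is (x + 2)^2. The minimal polynomial is a similarity invariant, so A and B are not similar.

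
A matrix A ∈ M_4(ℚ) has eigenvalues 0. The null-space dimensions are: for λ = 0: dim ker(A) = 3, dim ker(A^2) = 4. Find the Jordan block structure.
λ = 0: successive nullity increments [3, 1] count blocks of size ≥ k; block sizes are [2, 1, 1].

Jordan blocks: (0, 2), (0, 1), (0, 1)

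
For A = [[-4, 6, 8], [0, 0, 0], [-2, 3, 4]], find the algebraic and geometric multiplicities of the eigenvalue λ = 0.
The characteristic polynomial is x^3, so the factor x appears with exponent 3: the algebraic multiplicity is 3.

rank(A) = 1, so the eigenspace has dimension 3 - 1 = 2: the geometric multiplicity is 2.

Since 2 < 3, A is not diagonalizable.

algebraic multiplicity 3, geometric multiplicity 2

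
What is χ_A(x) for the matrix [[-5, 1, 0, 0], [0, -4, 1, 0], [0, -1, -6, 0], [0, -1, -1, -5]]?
χ_A(x) = (x + 5)^4

xI - A = [[x + 5, -1, 0, 0], [0, x + 4, -1, 0], [0, 1, x + 6, 0], [0, 1, 1, x + 5]].

Expanding det(xI - A) along the first row:
det(xI - A) = + (x + 5)·det([[x + 4, -1, 0], [1, x + 6, 0], [1, 1, x + 5]]) - (-1)·det([[0, -1, 0], [0, x + 6, 0], [0, 1, x + 5]]) + (0)·det([[0, x + 4, 0], [0, 1, 0], [0, 1, x + 5]]) - (0)·det([[0, x + 4, -1], [0, 1, x + 6], [0, 1, 1]]).

Evaluating gives χ_A(x) = x^4 + 20x^3 + 150x^2 + 500x + 625 = (x + 5)^4.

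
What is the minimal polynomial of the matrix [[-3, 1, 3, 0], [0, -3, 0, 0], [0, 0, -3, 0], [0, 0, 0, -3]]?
m_A(x) = (x + 3)^2

The characteristic polynomial factors as (x + 3)^4. The minimal polynomial is ∏(x - λ)^{k_λ} where k_λ is the size of the largest Jordan block at λ.

For λ = -3: rank(A + 3I) = 1, and the largest Jordan block has size 2 (the smallest k with rank((A + 3I)^k) = rank((A + 3I)^(k+1))).

So m_A(x) = (x + 3)^2.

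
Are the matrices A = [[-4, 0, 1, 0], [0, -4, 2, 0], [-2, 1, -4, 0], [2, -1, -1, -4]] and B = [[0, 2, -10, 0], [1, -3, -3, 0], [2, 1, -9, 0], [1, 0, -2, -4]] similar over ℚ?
Yes.

Two matrices over a field are similar if and only if they have the same invariant factors.

Both A and B have characteristic polynomial (x + 4)^4 and minimal polynomial (x + 4)^3. Computing further, both have invariant factors x + 4, (x + 4)^3. Hence A and B are similar.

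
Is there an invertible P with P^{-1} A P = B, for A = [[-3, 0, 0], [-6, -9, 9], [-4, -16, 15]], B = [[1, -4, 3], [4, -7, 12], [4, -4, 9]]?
Two matrices over a field are similar if and only if they have the same invariant factors.

Both A and B have characteristic polynomial (x - 3)^2(x + 3) and minimal polynomial (x - 3)^2(x + 3). Computing further, both have invariant factors (x - 3)^2(x + 3). Hence A and B are similar.

Yes.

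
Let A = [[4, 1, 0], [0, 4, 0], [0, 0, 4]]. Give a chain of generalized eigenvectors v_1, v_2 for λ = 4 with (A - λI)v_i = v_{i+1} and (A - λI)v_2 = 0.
We seek v_1 ∈ ker((A - 4I)^2) \ ker(A - 4I), then set v_{i+1} = (A - 4I) v_i.

One such chain is v_1 = [[0, 1, 2]]^T, v_2 = [[1, 0, 0]]^T. Check: (A - 4I) v_2 = [[0, 0, 0]]^T = 0.

v_1 = [[0, 1, 2]]^T, v_2 = [[1, 0, 0]]^T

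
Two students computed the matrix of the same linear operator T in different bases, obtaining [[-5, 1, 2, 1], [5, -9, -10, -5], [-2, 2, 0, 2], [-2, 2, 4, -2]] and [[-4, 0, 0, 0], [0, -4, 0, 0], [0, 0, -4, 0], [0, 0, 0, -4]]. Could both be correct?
No.

Both have characteristic polynomial (x + 4)^4, but the minimal polynomial of A is (x + 4)^2 while the minimal polynomial of B is x + 4. The minimal polynomial is a similarity invariant, so A and B are not similar.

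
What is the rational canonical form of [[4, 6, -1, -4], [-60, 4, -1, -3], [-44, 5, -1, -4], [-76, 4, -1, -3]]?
The invariant factors of A (the non-unit diagonal entries of the Smith normal form of xI - A over ℚ[x]) are (x^2 - 2x + 4)^2, each dividing the next. The characteristic polynomial is their product, (x^2 - 2x + 4)^2.

The rational canonical form is the block-diagonal matrix of companion matrices C(f_i):
R = [[0, 0, 0, -16], [1, 0, 0, 16], [0, 1, 0, -12], [0, 0, 1, 4]].

Note the characteristic polynomial does not split into linear factors over ℚ, so A has no Jordan form over ℚ; the rational canonical form exists over any field.

R = [[0, 0, 0, -16], [1, 0, 0, 16], [0, 1, 0, -12], [0, 0, 1, 4]]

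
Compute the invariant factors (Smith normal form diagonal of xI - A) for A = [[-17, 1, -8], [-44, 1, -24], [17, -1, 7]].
(x + 3)^3

The Jordan structure of A has elementary divisors (x + 3)^3. Arranging the block sizes at each eigenvalue in decreasing order and taking row products gives the invariant factors.

Invariant factors (smallest first, each dividing the next): (x + 3)^3.

Check: the last factor (x + 3)^3 is the minimal polynomial, and the product (x + 3)^3 is the characteristic polynomial.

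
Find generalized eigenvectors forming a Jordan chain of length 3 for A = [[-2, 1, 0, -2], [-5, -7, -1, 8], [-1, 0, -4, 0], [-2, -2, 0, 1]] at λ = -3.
We seek v_1 ∈ ker((A + 3I)^3) \ ker((A + 3I)^2), then set v_{i+1} = (A + 3I) v_i.

One such chain is v_1 = [[0, 0, -1, 0]]^T, v_2 = [[0, 1, 1, 0]]^T, v_3 = [[1, -5, -1, -2]]^T. Check: (A + 3I) v_3 = [[0, 0, 0, 0]]^T = 0.

v_1 = [[0, 0, -1, 0]]^T, v_2 = [[0, 1, 1, 0]]^T, v_3 = [[1, -5, -1, -2]]^T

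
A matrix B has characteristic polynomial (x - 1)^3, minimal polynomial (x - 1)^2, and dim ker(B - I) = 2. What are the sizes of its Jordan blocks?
Jordan blocks: (1, 2), (1, 1)

λ = 1: algebraic multiplicity 3 (exponent in χ_B), largest block size 2 (exponent in m_B), 2 blocks (geometric multiplicity). These force block sizes [2, 1].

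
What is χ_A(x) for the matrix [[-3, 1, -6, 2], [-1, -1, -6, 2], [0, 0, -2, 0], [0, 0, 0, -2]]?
χ_A(x) = (x + 2)^4

xI - A = [[x + 3, -1, 6, -2], [1, x + 1, 6, -2], [0, 0, x + 2, 0], [0, 0, 0, x + 2]].

Expanding det(xI - A) along the first row:
det(xI - A) = + (x + 3)·det([[x + 1, 6, -2], [0, x + 2, 0], [0, 0, x + 2]]) - (-1)·det([[1, 6, -2], [0, x + 2, 0], [0, 0, x + 2]]) + (6)·det([[1, x + 1, -2], [0, 0, 0], [0, 0, x + 2]]) - (-2)·det([[1, x + 1, 6], [0, 0, x + 2], [0, 0, 0]]).

Evaluating gives χ_A(x) = x^4 + 8x^3 + 24x^2 + 32x + 16 = (x + 2)^4.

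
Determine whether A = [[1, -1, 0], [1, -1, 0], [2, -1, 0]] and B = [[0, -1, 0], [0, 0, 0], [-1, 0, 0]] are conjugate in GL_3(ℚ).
Yes.

Two matrices over a field are similar if and only if they have the same invariant factors.

Both A and B have characteristic polynomial x^3 and minimal polynomial x^3. Computing further, both have invariant factors x^3. Hence A and B are similar.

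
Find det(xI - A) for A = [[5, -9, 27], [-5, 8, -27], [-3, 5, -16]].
χ_A(x) = (x + 1)^3

xI - A = [[x - 5, 9, -27], [5, x - 8, 27], [3, -5, x + 16]].

Expanding det(xI - A) along the first row:
det(xI - A) = + (x - 5)·det([[x - 8, 27], [-5, x + 16]]) - (9)·det([[5, 27], [3, x + 16]]) + (-27)·det([[5, x - 8], [3, -5]]).

Evaluating gives χ_A(x) = x^3 + 3x^2 + 3x + 1 = (x + 1)^3.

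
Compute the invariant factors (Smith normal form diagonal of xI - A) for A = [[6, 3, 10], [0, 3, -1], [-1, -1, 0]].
(x - 3)^3

The Jordan structure of A has elementary divisors (x - 3)^3. Arranging the block sizes at each eigenvalue in decreasing order and taking row products gives the invariant factors.

Invariant factors (smallest first, each dividing the next): (x - 3)^3.

Check: the last factor (x - 3)^3 is the minimal polynomial, and the product (x - 3)^3 is the characteristic polynomial.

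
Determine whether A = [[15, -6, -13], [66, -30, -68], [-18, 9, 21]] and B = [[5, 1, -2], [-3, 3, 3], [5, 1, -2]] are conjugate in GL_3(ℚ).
Yes.

Two matrices over a field are similar if and only if they have the same invariant factors.

Both A and B have characteristic polynomial x(x - 3)^2 and minimal polynomial x(x - 3)^2. Computing further, both have invariant factors x(x - 3)^2. Hence A and B are similar.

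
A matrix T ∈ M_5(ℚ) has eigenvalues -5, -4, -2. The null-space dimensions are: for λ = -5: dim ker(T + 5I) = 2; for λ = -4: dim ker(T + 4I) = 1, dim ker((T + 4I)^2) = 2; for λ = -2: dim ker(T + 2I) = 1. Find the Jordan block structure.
λ = -5: successive nullity increments [2] count blocks of size ≥ k; block sizes are [1, 1].
λ = -4: successive nullity increments [1, 1] count blocks of size ≥ k; block sizes are [2].
λ = -2: successive nullity increments [1] count blocks of size ≥ k; block sizes are [1].

Jordan blocks: (-5, 1), (-5, 1), (-4, 2), (-2, 1)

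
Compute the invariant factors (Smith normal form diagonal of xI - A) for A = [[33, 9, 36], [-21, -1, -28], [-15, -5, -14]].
The Jordan structure of A has elementary divisors (x - 6)^2, (x - 6). Arranging the block sizes at each eigenvalue in decreasing order and taking row products gives the invariant factors.

Invariant factors (smallest first, each dividing the next): x - 6, (x - 6)^2.

Check: the last factor (x - 6)^2 is the minimal polynomial, and the product (x - 6)^3 is the characteristic polynomial.

x - 6, (x - 6)^2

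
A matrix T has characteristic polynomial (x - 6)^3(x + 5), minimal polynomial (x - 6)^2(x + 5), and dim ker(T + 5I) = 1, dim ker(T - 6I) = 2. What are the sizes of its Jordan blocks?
Jordan blocks: (-5, 1), (6, 2), (6, 1)

λ = -5: algebraic multiplicity 1 (exponent in χ_T), largest block size 1 (exponent in m_T), 1 block (geometric multiplicity). This forces block sizes [1].
λ = 6: algebraic multiplicity 3 (exponent in χ_T), largest block size 2 (exponent in m_T), 2 blocks (geometric multiplicity). These force block sizes [2, 1].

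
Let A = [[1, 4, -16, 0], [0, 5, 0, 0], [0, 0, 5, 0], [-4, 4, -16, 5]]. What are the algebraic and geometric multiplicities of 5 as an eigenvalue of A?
The characteristic polynomial is (x - 5)^3(x - 1), so the factor x - 5 appears with exponent 3: the algebraic multiplicity is 3.

rank(A - 5I) = 1, so the eigenspace has dimension 4 - 1 = 3: the geometric multiplicity is 3.

algebraic multiplicity 3, geometric multiplicity 3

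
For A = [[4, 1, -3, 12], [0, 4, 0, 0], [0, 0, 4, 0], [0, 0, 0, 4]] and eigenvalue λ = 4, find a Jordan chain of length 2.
We seek v_1 ∈ ker((A - 4I)^2) \ ker(A - 4I), then set v_{i+1} = (A - 4I) v_i.

One such chain is v_1 = [[0, 7, 2, 0]]^T, v_2 = [[1, 0, 0, 0]]^T. Check: (A - 4I) v_2 = [[0, 0, 0, 0]]^T = 0.

v_1 = [[0, 7, 2, 0]]^T, v_2 = [[1, 0, 0, 0]]^T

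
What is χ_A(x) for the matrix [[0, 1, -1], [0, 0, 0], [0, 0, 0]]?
χ_A(x) = x^3

xI - A = [[x, -1, 1], [0, x, 0], [0, 0, x]].

Expanding det(xI - A) along the first row:
det(xI - A) = + (x)·det([[x, 0], [0, x]]) - (-1)·det([[0, 0], [0, x]]) + (1)·det([[0, x], [0, 0]]).

Evaluating gives χ_A(x) = x^3.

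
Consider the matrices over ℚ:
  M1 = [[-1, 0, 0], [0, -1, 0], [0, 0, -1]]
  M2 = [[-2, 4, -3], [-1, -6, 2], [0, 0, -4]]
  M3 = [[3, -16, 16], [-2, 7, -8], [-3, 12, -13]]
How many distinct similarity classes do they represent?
Characteristic polynomials: χ_{M1} = (x + 1)^3, χ_{M2} = (x + 4)^3, χ_{M3} = (x + 1)^3.

{M1}: invariant factors x + 1, x + 1, x + 1.

{M2}: invariant factors (x + 4)^3.

{M3}: invariant factors x + 1, (x + 1)^2.

Matrices are similar if and only if their invariant-factor lists agree; the partition into similarity classes is {M1}, {M2}, {M3}.

3 classes: {M1}, {M2}, {M3}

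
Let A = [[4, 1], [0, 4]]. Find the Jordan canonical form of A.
J = [[4, 1], [0, 4]]

The characteristic polynomial is det(xI - A) = (x - 4)^2, so the eigenvalues are 4 (algebraic multiplicity 2).

For λ = 4: rank(A - 4I) = 1, rank((A - 4I)^2) = 0. The eigenspace has dimension 2 - 1 = 1, so there is 1 Jordan block; the rank sequence gives block sizes [2].

Assembling the blocks gives the Jordan form J above.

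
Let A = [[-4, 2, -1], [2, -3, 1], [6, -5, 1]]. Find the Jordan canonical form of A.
The characteristic polynomial is det(xI - A) = (x + 2)^3, so the eigenvalues are -2 (algebraic multiplicity 3).

For λ = -2: rank(A + 2I) = 2, rank((A + 2I)^2) = 1, rank((A + 2I)^3) = 0. The eigenspace has dimension 3 - 2 = 1, so there is 1 Jordan block; the rank sequence gives block sizes [3].

Assembling the blocks gives the Jordan form J above.

J = [[-2, 1, 0], [0, -2, 1], [0, 0, -2]]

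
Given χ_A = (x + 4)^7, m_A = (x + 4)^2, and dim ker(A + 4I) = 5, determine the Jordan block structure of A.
λ = -4: algebraic multiplicity 7 (exponent in χ_A), largest block size 2 (exponent in m_A), 5 blocks (geometric multiplicity). These force block sizes [2, 2, 1, 1, 1].

Jordan blocks: (-4, 2), (-4, 2), (-4, 1), (-4, 1), (-4, 1)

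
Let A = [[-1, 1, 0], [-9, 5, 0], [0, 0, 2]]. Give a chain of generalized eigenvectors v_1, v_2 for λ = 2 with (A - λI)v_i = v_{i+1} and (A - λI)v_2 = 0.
v_1 = [[-2, -5, 0]]^T, v_2 = [[1, 3, 0]]^T

We seek v_1 ∈ ker((A - 2I)^2) \ ker(A - 2I), then set v_{i+1} = (A - 2I) v_i.

One such chain is v_1 = [[-2, -5, 0]]^T, v_2 = [[1, 3, 0]]^T. Check: (A - 2I) v_2 = [[0, 0, 0]]^T = 0.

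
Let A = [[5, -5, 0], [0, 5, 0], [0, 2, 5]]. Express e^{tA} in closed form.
A has Jordan form J = [[5, 1, 0], [0, 5, 0], [0, 0, 5]] with A = PJP^{-1}, so e^{tA} = P e^{tJ} P^{-1}.

For a Jordan block J_k(λ), e^{tJ_k(λ)} = e^{λt} · (I + tN + t^2 N^2/2! + ... + t^{k-1} N^{k-1}/(k-1)!) where N is the nilpotent superdiagonal part.

Assembling the blocks and conjugating back gives the entries of e^{tA} as shown above.

e^{tA} = [[e^{5*t}, -5*t*e^{5*t}, 0], [0, e^{5*t}, 0], [0, 2*t*e^{5*t}, e^{5*t}]]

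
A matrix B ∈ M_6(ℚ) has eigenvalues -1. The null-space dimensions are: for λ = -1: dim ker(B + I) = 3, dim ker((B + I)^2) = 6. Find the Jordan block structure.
λ = -1: successive nullity increments [3, 3] count blocks of size ≥ k; block sizes are [2, 2, 2].

Jordan blocks: (-1, 2), (-1, 2), (-1, 2)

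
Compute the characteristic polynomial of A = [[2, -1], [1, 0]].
xI - A = [[x - 2, 1], [-1, x]].

Expanding det(xI - A) along the first row:
det(xI - A) = + (x - 2)·det([[x]]) - (1)·det([[-1]]).

Evaluating gives χ_A(x) = x^2 - 2x + 1 = (x - 1)^2.

χ_A(x) = (x - 1)^2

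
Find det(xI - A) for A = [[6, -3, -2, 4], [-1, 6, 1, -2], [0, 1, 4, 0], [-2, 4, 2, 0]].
χ_A(x) = (x - 4)^4

xI - A = [[x - 6, 3, 2, -4], [1, x - 6, -1, 2], [0, -1, x - 4, 0], [2, -4, -2, x]].

Expanding det(xI - A) along the first row:
det(xI - A) = + (x - 6)·det([[x - 6, -1, 2], [-1, x - 4, 0], [-4, -2, x]]) - (3)·det([[1, -1, 2], [0, x - 4, 0], [2, -2, x]]) + (2)·det([[1, x - 6, 2], [0, -1, 0], [2, -4, x]]) - (-4)·det([[1, x - 6, -1], [0, -1, x - 4], [2, -4, -2]]).

Evaluating gives χ_A(x) = x^4 - 16x^3 + 96x^2 - 256x + 256 = (x - 4)^4.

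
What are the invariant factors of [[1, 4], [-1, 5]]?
(x - 3)^2

The Jordan structure of A has elementary divisors (x - 3)^2. Arranging the block sizes at each eigenvalue in decreasing order and taking row products gives the invariant factors.

Invariant factors (smallest first, each dividing the next): (x - 3)^2.

Check: the last factor (x - 3)^2 is the minimal polynomial, and the product (x - 3)^2 is the characteristic polynomial.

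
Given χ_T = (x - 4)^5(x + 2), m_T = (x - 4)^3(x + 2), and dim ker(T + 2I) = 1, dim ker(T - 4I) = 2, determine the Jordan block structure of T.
λ = -2: algebraic multiplicity 1 (exponent in χ_T), largest block size 1 (exponent in m_T), 1 block (geometric multiplicity). This forces block sizes [1].
λ = 4: algebraic multiplicity 5 (exponent in χ_T), largest block size 3 (exponent in m_T), 2 blocks (geometric multiplicity). These force block sizes [3, 2].

Jordan blocks: (-2, 1), (4, 3), (4, 2)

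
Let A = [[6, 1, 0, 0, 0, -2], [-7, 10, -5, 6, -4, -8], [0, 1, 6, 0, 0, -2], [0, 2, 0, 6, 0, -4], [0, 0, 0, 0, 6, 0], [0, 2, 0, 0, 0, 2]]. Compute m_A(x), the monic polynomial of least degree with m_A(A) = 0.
The characteristic polynomial factors as (x - 6)^6. The minimal polynomial is ∏(x - λ)^{k_λ} where k_λ is the size of the largest Jordan block at λ.

For λ = 6: rank(A - 6I) = 2, and the largest Jordan block has size 3 (the smallest k with rank((A - 6I)^k) = rank((A - 6I)^(k+1))).

So m_A(x) = (x - 6)^3.

m_A(x) = (x - 6)^3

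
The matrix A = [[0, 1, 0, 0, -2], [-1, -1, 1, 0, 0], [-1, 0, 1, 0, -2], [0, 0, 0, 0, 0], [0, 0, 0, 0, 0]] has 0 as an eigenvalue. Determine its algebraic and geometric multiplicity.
algebraic multiplicity 5, geometric multiplicity 3

The characteristic polynomial is x^5, so the factor x appears with exponent 5: the algebraic multiplicity is 5.

rank(A) = 2, so the eigenspace has dimension 5 - 2 = 3: the geometric multiplicity is 3.

Since 3 < 5, A is not diagonalizable.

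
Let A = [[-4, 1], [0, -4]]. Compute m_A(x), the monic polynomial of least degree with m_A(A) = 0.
m_A(x) = (x + 4)^2

The characteristic polynomial factors as (x + 4)^2. The minimal polynomial is ∏(x - λ)^{k_λ} where k_λ is the size of the largest Jordan block at λ.

For λ = -4: rank(A + 4I) = 1, and the largest Jordan block has size 2 (the smallest k with rank((A + 4I)^k) = rank((A + 4I)^(k+1))).

So m_A(x) = (x + 4)^2.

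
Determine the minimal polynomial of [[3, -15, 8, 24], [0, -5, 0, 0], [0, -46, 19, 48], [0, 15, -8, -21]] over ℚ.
The characteristic polynomial factors as (x - 3)^2(x + 5)^2. The minimal polynomial is ∏(x - λ)^{k_λ} where k_λ is the size of the largest Jordan block at λ.

For λ = -5: rank(A + 5I) = 3, and the largest Jordan block has size 2 (the smallest k with rank((A + 5I)^k) = rank((A + 5I)^(k+1))).
For λ = 3: rank(A - 3I) = 2, and the largest Jordan block has size 1 (the smallest k with rank((A - 3I)^k) = rank((A - 3I)^(k+1))).

So m_A(x) = (x - 3)(x + 5)^2.

m_A(x) = (x - 3)(x + 5)^2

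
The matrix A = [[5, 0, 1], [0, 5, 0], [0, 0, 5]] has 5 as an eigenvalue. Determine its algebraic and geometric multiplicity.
The characteristic polynomial is (x - 5)^3, so the factor x - 5 appears with exponent 3: the algebraic multiplicity is 3.

rank(A - 5I) = 1, so the eigenspace has dimension 3 - 1 = 2: the geometric multiplicity is 2.

Since 2 < 3, A is not diagonalizable.

algebraic multiplicity 3, geometric multiplicity 2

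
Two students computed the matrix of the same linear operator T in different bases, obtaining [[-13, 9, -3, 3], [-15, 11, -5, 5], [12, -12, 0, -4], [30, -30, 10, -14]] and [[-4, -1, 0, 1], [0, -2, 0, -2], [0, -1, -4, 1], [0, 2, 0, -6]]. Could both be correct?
Yes.

Two matrices over a field are similar if and only if they have the same invariant factors.

Both A and B have characteristic polynomial (x + 4)^4 and minimal polynomial (x + 4)^2. Computing further, both have invariant factors x + 4, x + 4, (x + 4)^2. Hence A and B are similar.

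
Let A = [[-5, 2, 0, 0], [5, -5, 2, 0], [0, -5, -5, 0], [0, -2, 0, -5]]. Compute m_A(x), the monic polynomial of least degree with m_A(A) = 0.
m_A(x) = (x + 5)^3

The characteristic polynomial factors as (x + 5)^4. The minimal polynomial is ∏(x - λ)^{k_λ} where k_λ is the size of the largest Jordan block at λ.

For λ = -5: rank(A + 5I) = 2, and the largest Jordan block has size 3 (the smallest k with rank((A + 5I)^k) = rank((A + 5I)^(k+1))).

So m_A(x) = (x + 5)^3.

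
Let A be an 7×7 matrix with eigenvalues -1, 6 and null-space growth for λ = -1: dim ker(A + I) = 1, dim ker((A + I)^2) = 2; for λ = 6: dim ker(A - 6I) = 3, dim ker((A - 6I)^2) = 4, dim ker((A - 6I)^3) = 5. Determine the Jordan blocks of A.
λ = -1: successive nullity increments [1, 1] count blocks of size ≥ k; block sizes are [2].
λ = 6: successive nullity increments [3, 1, 1] count blocks of size ≥ k; block sizes are [3, 1, 1].

Jordan blocks: (-1, 2), (6, 3), (6, 1), (6, 1)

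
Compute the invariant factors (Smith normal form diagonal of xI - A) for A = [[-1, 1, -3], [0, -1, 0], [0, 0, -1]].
x + 1, (x + 1)^2

The Jordan structure of A has elementary divisors (x + 1)^2, (x + 1). Arranging the block sizes at each eigenvalue in decreasing order and taking row products gives the invariant factors.

Invariant factors (smallest first, each dividing the next): x + 1, (x + 1)^2.

Check: the last factor (x + 1)^2 is the minimal polynomial, and the product (x + 1)^3 is the characteristic polynomial.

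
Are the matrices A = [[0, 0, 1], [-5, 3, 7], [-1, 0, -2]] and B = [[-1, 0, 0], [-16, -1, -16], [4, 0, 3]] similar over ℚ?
No.

Both have characteristic polynomial (x - 3)(x + 1)^2, but the minimal polynomial of A is (x - 3)(x + 1)^2 while the minimal polynomial of B is (x - 3)(x + 1). The minimal polynomial is a similarity invariant, so A and B are not similar.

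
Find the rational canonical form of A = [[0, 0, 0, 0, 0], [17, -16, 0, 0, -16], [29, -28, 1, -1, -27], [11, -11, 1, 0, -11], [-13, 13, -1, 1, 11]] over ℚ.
The invariant factors of A (the non-unit diagonal entries of the Smith normal form of xI - A over ℚ[x]) are x(x^2 + 2x + 4)^2, each dividing the next. The characteristic polynomial is their product, x(x^2 + 2x + 4)^2.

The rational canonical form is the block-diagonal matrix of companion matrices C(f_i):
R = [[0, 0, 0, 0, 0], [1, 0, 0, 0, -16], [0, 1, 0, 0, -16], [0, 0, 1, 0, -12], [0, 0, 0, 1, -4]].

Note the characteristic polynomial does not split into linear factors over ℚ, so A has no Jordan form over ℚ; the rational canonical form exists over any field.

R = [[0, 0, 0, 0, 0], [1, 0, 0, 0, -16], [0, 1, 0, 0, -16], [0, 0, 1, 0, -12], [0, 0, 0, 1, -4]]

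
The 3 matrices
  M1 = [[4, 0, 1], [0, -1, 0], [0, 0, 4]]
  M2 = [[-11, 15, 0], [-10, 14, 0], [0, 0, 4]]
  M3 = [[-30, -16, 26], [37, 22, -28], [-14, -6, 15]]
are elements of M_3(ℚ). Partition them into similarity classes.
2 classes: {M1, M3}, {M2}

Characteristic polynomials: χ_{M1} = (x - 4)^2(x + 1), χ_{M2} = (x - 4)^2(x + 1), χ_{M3} = (x - 4)^2(x + 1).

{M1, M3}: invariant factors (x - 4)^2(x + 1).

{M2}: invariant factors x - 4, (x - 4)(x + 1).

Matrices are similar if and only if their invariant-factor lists agree; the partition into similarity classes is {M1, M3}, {M2}.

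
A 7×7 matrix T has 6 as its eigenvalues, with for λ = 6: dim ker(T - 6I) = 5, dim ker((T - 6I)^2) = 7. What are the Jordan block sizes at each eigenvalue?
λ = 6: successive nullity increments [5, 2] count blocks of size ≥ k; block sizes are [2, 2, 1, 1, 1].

Jordan blocks: (6, 2), (6, 2), (6, 1), (6, 1), (6, 1)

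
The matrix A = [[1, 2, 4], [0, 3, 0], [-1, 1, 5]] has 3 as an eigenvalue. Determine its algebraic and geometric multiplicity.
algebraic multiplicity 3, geometric multiplicity 2

The characteristic polynomial is (x - 3)^3, so the factor x - 3 appears with exponent 3: the algebraic multiplicity is 3.

rank(A - 3I) = 1, so the eigenspace has dimension 3 - 1 = 2: the geometric multiplicity is 2.

Since 2 < 3, A is not diagonalizable.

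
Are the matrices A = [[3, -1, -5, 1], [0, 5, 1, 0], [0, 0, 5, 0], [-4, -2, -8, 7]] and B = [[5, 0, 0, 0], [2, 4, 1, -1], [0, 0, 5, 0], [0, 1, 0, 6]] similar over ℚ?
Yes.

Two matrices over a field are similar if and only if they have the same invariant factors.

Both A and B have characteristic polynomial (x - 5)^4 and minimal polynomial (x - 5)^3. Computing further, both have invariant factors x - 5, (x - 5)^3. Hence A and B are similar.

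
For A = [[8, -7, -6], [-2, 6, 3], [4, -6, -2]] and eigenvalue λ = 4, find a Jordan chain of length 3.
v_1 = [[0, -1, 1]]^T, v_2 = [[1, 1, 0]]^T, v_3 = [[-3, 0, -2]]^T

We seek v_1 ∈ ker((A - 4I)^3) \ ker((A - 4I)^2), then set v_{i+1} = (A - 4I) v_i.

One such chain is v_1 = [[0, -1, 1]]^T, v_2 = [[1, 1, 0]]^T, v_3 = [[-3, 0, -2]]^T. Check: (A - 4I) v_3 = [[0, 0, 0]]^T = 0.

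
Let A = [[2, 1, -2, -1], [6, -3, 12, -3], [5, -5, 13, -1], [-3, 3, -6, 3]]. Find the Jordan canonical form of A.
The characteristic polynomial is det(xI - A) = (x - 6)(x - 3)^3, so the eigenvalues are 3 (algebraic multiplicity 3), 6 (algebraic multiplicity 1).

For λ = 3: rank(A - 3I) = 2, rank((A - 3I)^2) = 1. The eigenspace has dimension 4 - 2 = 2, so there are 2 Jordan blocks; the rank sequence gives block sizes [2, 1].

For λ = 6: algebraic multiplicity 1 gives one 1×1 block.

Assembling the blocks gives the Jordan form J above.

J = [[3, 1, 0, 0], [0, 3, 0, 0], [0, 0, 3, 0], [0, 0, 0, 6]]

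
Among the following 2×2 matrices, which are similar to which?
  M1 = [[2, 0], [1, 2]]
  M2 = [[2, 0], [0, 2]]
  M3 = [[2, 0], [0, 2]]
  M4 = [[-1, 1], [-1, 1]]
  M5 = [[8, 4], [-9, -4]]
Characteristic polynomials: χ_{M1} = (x - 2)^2, χ_{M2} = (x - 2)^2, χ_{M3} = (x - 2)^2, χ_{M4} = x^2, χ_{M5} = (x - 2)^2.

{M1, M5}: invariant factors (x - 2)^2.

{M2, M3}: invariant factors x - 2, x - 2.

{M4}: invariant factors x^2.

Matrices are similar if and only if their invariant-factor lists agree; the partition into similarity classes is {M1, M5}, {M2, M3}, {M4}.

3 classes: {M1, M5}, {M2, M3}, {M4}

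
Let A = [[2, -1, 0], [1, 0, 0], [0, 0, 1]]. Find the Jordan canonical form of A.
The characteristic polynomial is det(xI - A) = (x - 1)^3, so the eigenvalues are 1 (algebraic multiplicity 3).

For λ = 1: rank(A - I) = 1, rank((A - I)^2) = 0. The eigenspace has dimension 3 - 1 = 2, so there are 2 Jordan blocks; the rank sequence gives block sizes [2, 1].

Assembling the blocks gives the Jordan form J above.

J = [[1, 1, 0], [0, 1, 0], [0, 0, 1]]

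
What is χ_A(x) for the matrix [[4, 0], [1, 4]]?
χ_A(x) = (x - 4)^2

xI - A = [[x - 4, 0], [-1, x - 4]].

Expanding det(xI - A) along the first row:
det(xI - A) = + (x - 4)·det([[x - 4]]) - (0)·det([[-1]]).

Evaluating gives χ_A(x) = x^2 - 8x + 16 = (x - 4)^2.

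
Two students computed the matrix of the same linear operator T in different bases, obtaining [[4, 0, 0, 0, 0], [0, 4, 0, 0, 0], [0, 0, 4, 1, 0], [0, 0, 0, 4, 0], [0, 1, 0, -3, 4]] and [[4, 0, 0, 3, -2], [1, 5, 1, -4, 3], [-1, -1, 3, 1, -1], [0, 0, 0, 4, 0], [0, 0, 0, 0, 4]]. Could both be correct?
Yes.

Two matrices over a field are similar if and only if they have the same invariant factors.

Both A and B have characteristic polynomial (x - 4)^5 and minimal polynomial (x - 4)^2. Computing further, both have invariant factors x - 4, (x - 4)^2, (x - 4)^2. Hence A and B are similar.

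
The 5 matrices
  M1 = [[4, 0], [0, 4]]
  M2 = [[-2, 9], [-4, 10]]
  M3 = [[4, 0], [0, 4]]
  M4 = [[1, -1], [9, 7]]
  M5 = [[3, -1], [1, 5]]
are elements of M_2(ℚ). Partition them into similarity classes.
2 classes: {M1, M3}, {M2, M4, M5}

Characteristic polynomials: χ_{M1} = (x - 4)^2, χ_{M2} = (x - 4)^2, χ_{M3} = (x - 4)^2, χ_{M4} = (x - 4)^2, χ_{M5} = (x - 4)^2.

{M1, M3}: invariant factors x - 4, x - 4.

{M2, M4, M5}: invariant factors (x - 4)^2.

Matrices are similar if and only if their invariant-factor lists agree; the partition into similarity classes is {M1, M3}, {M2, M4, M5}.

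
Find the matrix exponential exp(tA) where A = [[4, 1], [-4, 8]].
A has Jordan form J = [[6, 1], [0, 6]] with A = PJP^{-1}, so e^{tA} = P e^{tJ} P^{-1}.

For a Jordan block J_k(λ), e^{tJ_k(λ)} = e^{λt} · (I + tN + t^2 N^2/2! + ... + t^{k-1} N^{k-1}/(k-1)!) where N is the nilpotent superdiagonal part.

Assembling the blocks and conjugating back gives the entries of e^{tA} as shown above.

e^{tA} = [[(1 - 2*t)*e^{6*t}, t*e^{6*t}], [-4*t*e^{6*t}, (2*t + 1)*e^{6*t}]]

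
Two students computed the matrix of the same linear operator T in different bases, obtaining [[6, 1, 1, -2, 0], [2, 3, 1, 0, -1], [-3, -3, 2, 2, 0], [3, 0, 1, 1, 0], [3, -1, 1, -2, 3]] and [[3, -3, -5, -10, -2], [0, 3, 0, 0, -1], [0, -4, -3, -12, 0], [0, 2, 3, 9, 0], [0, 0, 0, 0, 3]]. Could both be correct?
Two matrices over a field are similar if and only if they have the same invariant factors.

Both A and B have characteristic polynomial (x - 3)^5 and minimal polynomial (x - 3)^3. Computing further, both have invariant factors (x - 3)^2, (x - 3)^3. Hence A and B are similar.

Yes.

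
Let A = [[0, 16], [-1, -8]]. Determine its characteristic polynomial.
χ_A(x) = (x + 4)^2

xI - A = [[x, -16], [1, x + 8]].

Expanding det(xI - A) along the first row:
det(xI - A) = + (x)·det([[x + 8]]) - (-16)·det([[1]]).

Evaluating gives χ_A(x) = x^2 + 8x + 16 = (x + 4)^2.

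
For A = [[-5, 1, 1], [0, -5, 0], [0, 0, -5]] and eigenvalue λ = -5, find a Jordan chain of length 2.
v_1 = [[-1, 1, 0]]^T, v_2 = [[1, 0, 0]]^T

We seek v_1 ∈ ker((A + 5I)^2) \ ker(A + 5I), then set v_{i+1} = (A + 5I) v_i.

One such chain is v_1 = [[-1, 1, 0]]^T, v_2 = [[1, 0, 0]]^T. Check: (A + 5I) v_2 = [[0, 0, 0]]^T = 0.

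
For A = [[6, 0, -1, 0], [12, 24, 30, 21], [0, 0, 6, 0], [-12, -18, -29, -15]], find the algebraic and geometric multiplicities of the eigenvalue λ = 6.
The characteristic polynomial is (x - 6)^3(x - 3), so the factor x - 6 appears with exponent 3: the algebraic multiplicity is 3.

rank(A - 6I) = 2, so the eigenspace has dimension 4 - 2 = 2: the geometric multiplicity is 2.

Since 2 < 3, A is not diagonalizable.

algebraic multiplicity 3, geometric multiplicity 2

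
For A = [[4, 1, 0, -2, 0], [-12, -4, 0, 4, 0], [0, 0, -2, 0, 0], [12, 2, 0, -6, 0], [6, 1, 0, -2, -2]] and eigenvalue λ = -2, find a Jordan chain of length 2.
We seek v_1 ∈ ker((A + 2I)^2) \ ker(A + 2I), then set v_{i+1} = (A + 2I) v_i.

One such chain is v_1 = [[1, -1, -1, 2, 1]]^T, v_2 = [[1, -2, 0, 2, 1]]^T. Check: (A + 2I) v_2 = [[0, 0, 0, 0, 0]]^T = 0.

v_1 = [[1, -1, -1, 2, 1]]^T, v_2 = [[1, -2, 0, 2, 1]]^T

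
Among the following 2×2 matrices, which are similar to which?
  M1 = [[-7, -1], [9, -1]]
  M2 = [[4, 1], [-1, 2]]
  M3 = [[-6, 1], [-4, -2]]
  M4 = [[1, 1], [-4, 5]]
Characteristic polynomials: χ_{M1} = (x + 4)^2, χ_{M2} = (x - 3)^2, χ_{M3} = (x + 4)^2, χ_{M4} = (x - 3)^2.

{M1, M3}: invariant factors (x + 4)^2.

{M2, M4}: invariant factors (x - 3)^2.

Matrices are similar if and only if their invariant-factor lists agree; the partition into similarity classes is {M1, M3}, {M2, M4}.

2 classes: {M1, M3}, {M2, M4}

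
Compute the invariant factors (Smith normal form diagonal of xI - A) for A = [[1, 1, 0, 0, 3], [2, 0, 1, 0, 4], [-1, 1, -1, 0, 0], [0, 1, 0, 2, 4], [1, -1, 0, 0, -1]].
(x - 2)^2(x + 1)^3

The Jordan structure of A has elementary divisors (x + 1)^3, (x - 2)^2. Arranging the block sizes at each eigenvalue in decreasing order and taking row products gives the invariant factors.

Invariant factors (smallest first, each dividing the next): (x - 2)^2(x + 1)^3.

Check: the last factor (x - 2)^2(x + 1)^3 is the minimal polynomial, and the product (x - 2)^2(x + 1)^3 is the characteristic polynomial.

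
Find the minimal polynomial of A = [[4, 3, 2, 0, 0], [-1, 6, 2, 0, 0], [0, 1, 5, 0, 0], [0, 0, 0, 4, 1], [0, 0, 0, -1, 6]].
The characteristic polynomial factors as (x - 5)^5. The minimal polynomial is ∏(x - λ)^{k_λ} where k_λ is the size of the largest Jordan block at λ.

For λ = 5: rank(A - 5I) = 3, and the largest Jordan block has size 3 (the smallest k with rank((A - 5I)^k) = rank((A - 5I)^(k+1))).

So m_A(x) = (x - 5)^3.

m_A(x) = (x - 5)^3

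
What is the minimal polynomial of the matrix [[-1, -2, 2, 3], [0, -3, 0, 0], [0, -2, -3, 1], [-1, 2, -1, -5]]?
The characteristic polynomial factors as (x + 3)^4. The minimal polynomial is ∏(x - λ)^{k_λ} where k_λ is the size of the largest Jordan block at λ.

For λ = -3: rank(A + 3I) = 2, and the largest Jordan block has size 3 (the smallest k with rank((A + 3I)^k) = rank((A + 3I)^(k+1))).

So m_A(x) = (x + 3)^3.

m_A(x) = (x + 3)^3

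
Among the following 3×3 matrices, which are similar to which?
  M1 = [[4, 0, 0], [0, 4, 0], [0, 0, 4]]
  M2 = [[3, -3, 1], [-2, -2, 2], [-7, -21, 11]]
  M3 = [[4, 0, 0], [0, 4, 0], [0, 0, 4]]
Characteristic polynomials: χ_{M1} = (x - 4)^3, χ_{M2} = (x - 4)^3, χ_{M3} = (x - 4)^3.

{M1, M3}: invariant factors x - 4, x - 4, x - 4.

{M2}: invariant factors x - 4, (x - 4)^2.

Matrices are similar if and only if their invariant-factor lists agree; the partition into similarity classes is {M1, M3}, {M2}.

2 classes: {M1, M3}, {M2}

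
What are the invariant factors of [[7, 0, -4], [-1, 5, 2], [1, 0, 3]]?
x - 5, (x - 5)^2

The Jordan structure of A has elementary divisors (x - 5)^2, (x - 5). Arranging the block sizes at each eigenvalue in decreasing order and taking row products gives the invariant factors.

Invariant factors (smallest first, each dividing the next): x - 5, (x - 5)^2.

Check: the last factor (x - 5)^2 is the minimal polynomial, and the product (x - 5)^3 is the characteristic polynomial.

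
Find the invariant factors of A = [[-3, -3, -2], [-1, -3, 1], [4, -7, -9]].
The Jordan structure of A has elementary divisors (x + 5)^3. Arranging the block sizes at each eigenvalue in decreasing order and taking row products gives the invariant factors.

Invariant factors (smallest first, each dividing the next): (x + 5)^3.

Check: the last factor (x + 5)^3 is the minimal polynomial, and the product (x + 5)^3 is the characteristic polynomial.

(x + 5)^3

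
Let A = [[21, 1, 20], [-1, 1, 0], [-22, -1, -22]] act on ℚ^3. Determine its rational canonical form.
The invariant factors of A (the non-unit diagonal entries of the Smith normal form of xI - A over ℚ[x]) are (x - 4)(x^2 + 4x - 6), each dividing the next. The characteristic polynomial is their product, (x - 4)(x^2 + 4x - 6).

The rational canonical form is the block-diagonal matrix of companion matrices C(f_i):
R = [[0, 0, -24], [1, 0, 22], [0, 1, 0]].

Note the characteristic polynomial does not split into linear factors over ℚ, so A has no Jordan form over ℚ; the rational canonical form exists over any field.

R = [[0, 0, -24], [1, 0, 22], [0, 1, 0]]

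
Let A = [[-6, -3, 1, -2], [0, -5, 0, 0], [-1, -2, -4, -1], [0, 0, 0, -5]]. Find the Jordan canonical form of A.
J = [[-5, 1, 0, 0], [0, -5, 1, 0], [0, 0, -5, 0], [0, 0, 0, -5]]

The characteristic polynomial is det(xI - A) = (x + 5)^4, so the eigenvalues are -5 (algebraic multiplicity 4).

For λ = -5: rank(A + 5I) = 2, rank((A + 5I)^2) = 1, rank((A + 5I)^3) = 0. The eigenspace has dimension 4 - 2 = 2, so there are 2 Jordan blocks; the rank sequence gives block sizes [3, 1].

Assembling the blocks gives the Jordan form J above.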